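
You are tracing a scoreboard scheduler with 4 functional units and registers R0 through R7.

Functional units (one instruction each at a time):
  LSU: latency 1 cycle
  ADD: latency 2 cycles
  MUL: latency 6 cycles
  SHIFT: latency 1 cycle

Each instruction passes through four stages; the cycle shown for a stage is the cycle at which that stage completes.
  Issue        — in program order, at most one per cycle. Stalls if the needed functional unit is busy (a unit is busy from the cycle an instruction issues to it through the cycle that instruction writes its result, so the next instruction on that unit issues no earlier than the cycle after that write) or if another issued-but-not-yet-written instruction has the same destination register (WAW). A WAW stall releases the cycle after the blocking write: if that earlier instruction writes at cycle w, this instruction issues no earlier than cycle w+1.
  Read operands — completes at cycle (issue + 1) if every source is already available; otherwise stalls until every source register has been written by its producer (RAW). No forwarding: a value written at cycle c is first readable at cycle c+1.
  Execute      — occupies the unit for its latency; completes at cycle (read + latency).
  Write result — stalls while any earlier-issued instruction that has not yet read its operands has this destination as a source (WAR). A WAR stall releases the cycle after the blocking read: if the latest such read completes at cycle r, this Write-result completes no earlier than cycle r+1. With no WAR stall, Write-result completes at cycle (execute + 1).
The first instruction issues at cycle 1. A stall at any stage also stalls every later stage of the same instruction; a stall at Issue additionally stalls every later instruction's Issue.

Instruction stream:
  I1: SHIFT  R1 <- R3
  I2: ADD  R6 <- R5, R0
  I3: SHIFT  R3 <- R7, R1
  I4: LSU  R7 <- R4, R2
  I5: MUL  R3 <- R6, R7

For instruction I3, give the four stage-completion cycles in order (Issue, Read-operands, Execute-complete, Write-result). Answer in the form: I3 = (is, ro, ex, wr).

c1: I1 issues→SHIFT
c2: I1 reads | I2 issues→ADD
c3: I1 exec-done | I2 reads
c4: I1 writes R1
c5: I2 exec-done | I3 issues→SHIFT
c6: I2 writes R6 | I3 reads | I4 issues→LSU
c7: I3 exec-done | I4 reads
c8: I3 writes R3 | I4 exec-done
c9: I4 writes R7 | I5 issues→MUL
c10: I5 reads
c16: I5 exec-done
c17: I5 writes R3

I3 = (5, 6, 7, 8)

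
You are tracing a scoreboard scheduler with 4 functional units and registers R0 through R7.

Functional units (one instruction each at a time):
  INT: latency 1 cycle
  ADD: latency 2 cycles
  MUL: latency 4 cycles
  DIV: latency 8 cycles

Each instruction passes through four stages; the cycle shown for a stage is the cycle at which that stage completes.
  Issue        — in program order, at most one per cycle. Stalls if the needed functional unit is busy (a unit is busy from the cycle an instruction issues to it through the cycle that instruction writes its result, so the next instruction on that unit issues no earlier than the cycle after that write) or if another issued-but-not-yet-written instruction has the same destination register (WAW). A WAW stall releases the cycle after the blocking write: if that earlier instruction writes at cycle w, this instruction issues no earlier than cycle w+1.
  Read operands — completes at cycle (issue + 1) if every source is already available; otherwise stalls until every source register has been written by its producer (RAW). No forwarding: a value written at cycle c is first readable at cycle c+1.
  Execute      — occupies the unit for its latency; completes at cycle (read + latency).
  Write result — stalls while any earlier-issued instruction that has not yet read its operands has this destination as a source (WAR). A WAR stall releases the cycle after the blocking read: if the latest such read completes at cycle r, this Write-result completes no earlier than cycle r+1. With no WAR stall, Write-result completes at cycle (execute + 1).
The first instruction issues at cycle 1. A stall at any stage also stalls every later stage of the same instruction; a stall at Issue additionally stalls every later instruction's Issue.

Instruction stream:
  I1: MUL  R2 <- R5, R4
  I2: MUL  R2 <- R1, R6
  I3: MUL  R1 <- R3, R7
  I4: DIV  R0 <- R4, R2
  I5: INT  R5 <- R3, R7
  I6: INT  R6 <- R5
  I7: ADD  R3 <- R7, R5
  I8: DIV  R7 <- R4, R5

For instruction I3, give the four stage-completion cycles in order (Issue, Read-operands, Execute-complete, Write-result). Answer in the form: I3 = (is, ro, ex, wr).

I1: IS=1 RO=2 EX=6 WR=7
I2: IS=8 RO=9 EX=13 WR=14  [struct: MUL busy until I1 writes@7]
I3: IS=15 RO=16 EX=20 WR=21  [struct: MUL busy until I2 writes@14]
I4: IS=16 RO=17 EX=25 WR=26
I5: IS=17 RO=18 EX=19 WR=20
I6: IS=21 RO=22 EX=23 WR=24  [struct: INT busy until I5 writes@20]
I7: IS=22 RO=23 EX=25 WR=26
I8: IS=27 RO=28 EX=36 WR=37  [struct: DIV busy until I4 writes@26]

I3 = (15, 16, 20, 21)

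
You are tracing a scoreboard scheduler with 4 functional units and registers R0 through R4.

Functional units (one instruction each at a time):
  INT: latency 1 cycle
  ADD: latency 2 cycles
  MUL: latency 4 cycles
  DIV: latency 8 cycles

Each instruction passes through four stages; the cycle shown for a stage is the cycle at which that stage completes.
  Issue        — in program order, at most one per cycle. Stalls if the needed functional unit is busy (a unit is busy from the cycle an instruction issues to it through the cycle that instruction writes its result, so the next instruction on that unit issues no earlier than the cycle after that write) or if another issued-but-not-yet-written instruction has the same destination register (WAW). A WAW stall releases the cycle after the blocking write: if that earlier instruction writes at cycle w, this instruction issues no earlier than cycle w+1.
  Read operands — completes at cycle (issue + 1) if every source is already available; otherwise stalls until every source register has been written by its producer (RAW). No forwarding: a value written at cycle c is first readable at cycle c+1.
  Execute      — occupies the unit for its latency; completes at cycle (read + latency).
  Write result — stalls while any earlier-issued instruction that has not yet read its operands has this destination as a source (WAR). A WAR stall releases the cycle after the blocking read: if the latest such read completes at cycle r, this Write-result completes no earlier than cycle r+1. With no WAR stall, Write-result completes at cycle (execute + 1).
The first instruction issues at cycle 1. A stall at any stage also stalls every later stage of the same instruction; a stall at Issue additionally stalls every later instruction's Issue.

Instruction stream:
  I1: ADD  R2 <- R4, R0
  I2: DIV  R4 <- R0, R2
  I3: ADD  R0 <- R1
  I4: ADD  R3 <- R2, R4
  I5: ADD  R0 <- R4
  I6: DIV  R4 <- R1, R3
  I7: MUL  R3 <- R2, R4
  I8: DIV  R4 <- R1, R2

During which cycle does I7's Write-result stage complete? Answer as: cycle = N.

cycle = 37

c1: I1 issues→ADD
c2: I1 reads; I2 issues→DIV
c4: I1 exec-done
c5: I1 writes R2
c6: I2 reads; I3 issues→ADD
c7: I3 reads
c9: I3 exec-done
c10: I3 writes R0
c11: I4 issues→ADD
c14: I2 exec-done
c15: I2 writes R4
c16: I4 reads
c18: I4 exec-done
c19: I4 writes R3
c20: I5 issues→ADD
c21: I5 reads; I6 issues→DIV
c22: I6 reads; I7 issues→MUL
c23: I5 exec-done
c24: I5 writes R0
c30: I6 exec-done
c31: I6 writes R4
c32: I7 reads; I8 issues→DIV
c33: I8 reads
c36: I7 exec-done
c37: I7 writes R3
c41: I8 exec-done
c42: I8 writes R4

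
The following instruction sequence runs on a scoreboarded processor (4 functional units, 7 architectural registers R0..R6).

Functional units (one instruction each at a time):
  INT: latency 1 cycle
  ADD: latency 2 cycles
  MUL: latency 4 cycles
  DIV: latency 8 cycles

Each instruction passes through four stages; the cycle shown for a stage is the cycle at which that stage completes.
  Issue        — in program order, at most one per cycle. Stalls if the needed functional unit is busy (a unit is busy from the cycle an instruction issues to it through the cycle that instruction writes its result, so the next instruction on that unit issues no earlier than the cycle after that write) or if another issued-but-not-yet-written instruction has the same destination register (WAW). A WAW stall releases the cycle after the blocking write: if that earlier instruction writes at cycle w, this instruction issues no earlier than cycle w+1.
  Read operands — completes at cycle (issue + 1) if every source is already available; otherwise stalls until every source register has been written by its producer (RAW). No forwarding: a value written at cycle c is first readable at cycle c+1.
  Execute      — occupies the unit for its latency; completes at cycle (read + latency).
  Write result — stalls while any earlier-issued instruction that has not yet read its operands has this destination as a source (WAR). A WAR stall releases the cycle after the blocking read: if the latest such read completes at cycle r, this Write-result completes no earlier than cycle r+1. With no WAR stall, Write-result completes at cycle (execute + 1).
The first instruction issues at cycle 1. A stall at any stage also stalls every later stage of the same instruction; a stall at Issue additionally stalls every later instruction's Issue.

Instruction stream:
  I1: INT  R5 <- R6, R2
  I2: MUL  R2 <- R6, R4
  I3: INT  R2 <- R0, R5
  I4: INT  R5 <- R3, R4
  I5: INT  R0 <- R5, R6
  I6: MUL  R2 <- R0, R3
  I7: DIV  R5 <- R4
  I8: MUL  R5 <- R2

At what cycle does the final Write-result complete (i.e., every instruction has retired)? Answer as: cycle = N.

cycle = 36

[1] I1→INT
[2] I1 RO; I2→MUL
[3] I1 EX; I2 RO
[4] I1 WR R5
[7] I2 EX
[8] I2 WR R2
[9] I3→INT
[10] I3 RO
[11] I3 EX
[12] I3 WR R2
[13] I4→INT
[14] I4 RO
[15] I4 EX
[16] I4 WR R5
[17] I5→INT
[18] I5 RO; I6→MUL
[19] I5 EX; I7→DIV
[20] I5 WR R0; I7 RO
[21] I6 RO
[25] I6 EX
[26] I6 WR R2
[28] I7 EX
[29] I7 WR R5
[30] I8→MUL
[31] I8 RO
[35] I8 EX
[36] I8 WR R5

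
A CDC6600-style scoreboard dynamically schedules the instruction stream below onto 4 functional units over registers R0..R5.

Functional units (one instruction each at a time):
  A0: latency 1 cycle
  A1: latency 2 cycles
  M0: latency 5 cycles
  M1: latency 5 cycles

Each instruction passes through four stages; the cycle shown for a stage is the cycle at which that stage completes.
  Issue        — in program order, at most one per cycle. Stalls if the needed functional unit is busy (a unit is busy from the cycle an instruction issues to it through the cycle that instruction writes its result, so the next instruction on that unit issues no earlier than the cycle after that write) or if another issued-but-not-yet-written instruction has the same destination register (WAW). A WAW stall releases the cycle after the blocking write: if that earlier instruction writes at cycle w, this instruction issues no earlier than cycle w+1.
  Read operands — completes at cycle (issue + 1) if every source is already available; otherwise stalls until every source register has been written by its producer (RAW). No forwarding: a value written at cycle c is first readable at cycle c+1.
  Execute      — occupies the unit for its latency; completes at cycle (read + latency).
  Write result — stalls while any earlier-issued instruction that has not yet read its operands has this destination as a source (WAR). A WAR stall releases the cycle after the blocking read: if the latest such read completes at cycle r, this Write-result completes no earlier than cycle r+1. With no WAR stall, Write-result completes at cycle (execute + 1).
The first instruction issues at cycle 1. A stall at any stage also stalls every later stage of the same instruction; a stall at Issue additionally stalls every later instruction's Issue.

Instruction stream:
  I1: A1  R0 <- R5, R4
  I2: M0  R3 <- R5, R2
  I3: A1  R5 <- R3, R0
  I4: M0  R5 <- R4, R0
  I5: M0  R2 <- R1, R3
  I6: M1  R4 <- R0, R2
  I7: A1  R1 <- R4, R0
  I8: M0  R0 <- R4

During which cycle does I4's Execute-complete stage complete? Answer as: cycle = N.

cycle = 20

[I1] 1/2/4/5
[I2] 2/3/8/9
[I3] 6/10/12/13  (struct: A1 busy until I1 writes@5; RAW R3: wait I2 write@9)
[I4] 14/15/20/21  (WAW R5: wait I3 write@13)
[I5] 22/23/28/29  (struct: M0 busy until I4 writes@21)
[I6] 23/30/35/36  (RAW R2: wait I5 write@29)
[I7] 24/37/39/40  (RAW R4: wait I6 write@36)
[I8] 30/37/42/43  (struct: M0 busy until I5 writes@29; RAW R4: wait I6 write@36)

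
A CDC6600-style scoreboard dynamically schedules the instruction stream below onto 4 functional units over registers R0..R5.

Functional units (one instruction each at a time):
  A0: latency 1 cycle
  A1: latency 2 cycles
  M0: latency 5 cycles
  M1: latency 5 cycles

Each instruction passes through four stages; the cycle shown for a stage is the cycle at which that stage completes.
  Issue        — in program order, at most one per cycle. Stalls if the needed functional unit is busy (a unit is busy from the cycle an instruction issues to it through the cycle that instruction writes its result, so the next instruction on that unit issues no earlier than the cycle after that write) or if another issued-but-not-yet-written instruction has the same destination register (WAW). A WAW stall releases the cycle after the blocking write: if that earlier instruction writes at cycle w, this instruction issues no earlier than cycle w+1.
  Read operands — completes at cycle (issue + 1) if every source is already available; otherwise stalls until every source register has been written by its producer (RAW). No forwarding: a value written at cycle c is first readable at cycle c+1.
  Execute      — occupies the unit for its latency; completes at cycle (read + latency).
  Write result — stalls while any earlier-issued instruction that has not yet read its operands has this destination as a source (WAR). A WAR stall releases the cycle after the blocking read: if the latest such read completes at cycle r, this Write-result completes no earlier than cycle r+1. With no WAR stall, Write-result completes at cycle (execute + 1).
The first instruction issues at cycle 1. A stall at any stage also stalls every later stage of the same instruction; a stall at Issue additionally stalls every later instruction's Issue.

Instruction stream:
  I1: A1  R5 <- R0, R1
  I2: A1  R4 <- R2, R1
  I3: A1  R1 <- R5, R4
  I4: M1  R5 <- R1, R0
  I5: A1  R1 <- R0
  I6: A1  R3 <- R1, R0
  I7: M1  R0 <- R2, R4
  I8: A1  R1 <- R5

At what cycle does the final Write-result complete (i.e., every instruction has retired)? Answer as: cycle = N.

cycle = 30

[1] I1→A1
[2] I1 RO
[4] I1 EX
[5] I1 WR R5
[6] I2→A1
[7] I2 RO
[9] I2 EX
[10] I2 WR R4
[11] I3→A1
[12] I3 RO · I4→M1
[14] I3 EX
[15] I3 WR R1
[16] I4 RO · I5→A1
[17] I5 RO
[19] I5 EX
[20] I5 WR R1
[21] I4 EX · I6→A1
[22] I4 WR R5 · I6 RO
[23] I7→M1
[24] I6 EX · I7 RO
[25] I6 WR R3
[26] I8→A1
[27] I8 RO
[29] I7 EX · I8 EX
[30] I7 WR R0 · I8 WR R1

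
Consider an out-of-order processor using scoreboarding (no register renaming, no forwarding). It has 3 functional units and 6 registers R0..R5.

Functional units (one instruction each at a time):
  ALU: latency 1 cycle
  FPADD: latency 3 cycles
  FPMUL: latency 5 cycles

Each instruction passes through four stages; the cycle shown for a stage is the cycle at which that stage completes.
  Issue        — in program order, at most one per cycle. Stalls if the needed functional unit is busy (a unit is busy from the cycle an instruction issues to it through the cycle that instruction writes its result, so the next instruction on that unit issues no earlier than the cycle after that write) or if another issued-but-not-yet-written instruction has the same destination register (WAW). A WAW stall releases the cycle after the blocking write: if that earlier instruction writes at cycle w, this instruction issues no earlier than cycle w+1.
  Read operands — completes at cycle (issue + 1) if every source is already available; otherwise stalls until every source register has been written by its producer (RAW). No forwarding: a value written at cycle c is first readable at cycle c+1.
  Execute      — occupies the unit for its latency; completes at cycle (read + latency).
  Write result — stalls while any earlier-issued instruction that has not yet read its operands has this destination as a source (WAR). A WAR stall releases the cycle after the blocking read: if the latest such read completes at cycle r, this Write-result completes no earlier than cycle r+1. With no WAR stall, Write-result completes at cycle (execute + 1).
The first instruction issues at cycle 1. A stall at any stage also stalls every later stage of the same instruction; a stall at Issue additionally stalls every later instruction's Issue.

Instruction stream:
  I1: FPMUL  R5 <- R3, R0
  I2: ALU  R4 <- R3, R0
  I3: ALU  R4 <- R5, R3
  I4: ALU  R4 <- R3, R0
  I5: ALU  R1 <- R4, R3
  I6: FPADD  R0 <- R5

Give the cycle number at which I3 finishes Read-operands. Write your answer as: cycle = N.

I1 -> (1, 2, 7, 8)
I2 -> (2, 3, 4, 5)
I3 -> (6, 9, 10, 11)  // struct: ALU busy until I2 writes@5, RAW R5: wait I1 write@8
I4 -> (12, 13, 14, 15)  // struct: ALU busy until I3 writes@11
I5 -> (16, 17, 18, 19)  // struct: ALU busy until I4 writes@15
I6 -> (17, 18, 21, 22)

cycle = 9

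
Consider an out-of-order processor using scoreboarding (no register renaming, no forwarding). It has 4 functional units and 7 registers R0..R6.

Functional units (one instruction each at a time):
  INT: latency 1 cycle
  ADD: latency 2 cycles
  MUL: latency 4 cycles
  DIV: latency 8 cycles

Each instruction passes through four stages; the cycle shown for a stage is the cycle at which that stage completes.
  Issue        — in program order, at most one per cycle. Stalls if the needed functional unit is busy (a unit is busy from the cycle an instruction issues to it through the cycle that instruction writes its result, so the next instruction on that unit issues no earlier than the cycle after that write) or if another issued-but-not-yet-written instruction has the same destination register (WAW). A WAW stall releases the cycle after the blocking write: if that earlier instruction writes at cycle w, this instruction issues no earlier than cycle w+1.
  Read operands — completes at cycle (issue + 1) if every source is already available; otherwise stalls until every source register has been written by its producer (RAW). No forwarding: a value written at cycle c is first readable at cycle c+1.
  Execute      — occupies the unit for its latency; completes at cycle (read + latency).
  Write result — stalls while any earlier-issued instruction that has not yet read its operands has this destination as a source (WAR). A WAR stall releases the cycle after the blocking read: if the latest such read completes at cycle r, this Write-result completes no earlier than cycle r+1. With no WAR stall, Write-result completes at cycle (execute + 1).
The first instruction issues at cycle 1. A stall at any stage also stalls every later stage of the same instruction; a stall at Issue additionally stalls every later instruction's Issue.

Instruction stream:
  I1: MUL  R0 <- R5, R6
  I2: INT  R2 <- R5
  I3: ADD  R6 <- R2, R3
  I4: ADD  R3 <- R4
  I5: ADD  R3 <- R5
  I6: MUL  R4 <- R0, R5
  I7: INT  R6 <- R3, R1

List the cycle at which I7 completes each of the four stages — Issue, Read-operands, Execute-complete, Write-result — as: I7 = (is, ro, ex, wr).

I7 = (17, 20, 21, 22)

I1  is:1  ro:2  ex:6  wr:7
I2  is:2  ro:3  ex:4  wr:5
I3  is:3  ro:6  ex:8  wr:9  — RAW R2: wait I2 write@5
I4  is:10  ro:11  ex:13  wr:14  — struct: ADD busy until I3 writes@9
I5  is:15  ro:16  ex:18  wr:19  — struct: ADD busy until I4 writes@14
I6  is:16  ro:17  ex:21  wr:22
I7  is:17  ro:20  ex:21  wr:22  — RAW R3: wait I5 write@19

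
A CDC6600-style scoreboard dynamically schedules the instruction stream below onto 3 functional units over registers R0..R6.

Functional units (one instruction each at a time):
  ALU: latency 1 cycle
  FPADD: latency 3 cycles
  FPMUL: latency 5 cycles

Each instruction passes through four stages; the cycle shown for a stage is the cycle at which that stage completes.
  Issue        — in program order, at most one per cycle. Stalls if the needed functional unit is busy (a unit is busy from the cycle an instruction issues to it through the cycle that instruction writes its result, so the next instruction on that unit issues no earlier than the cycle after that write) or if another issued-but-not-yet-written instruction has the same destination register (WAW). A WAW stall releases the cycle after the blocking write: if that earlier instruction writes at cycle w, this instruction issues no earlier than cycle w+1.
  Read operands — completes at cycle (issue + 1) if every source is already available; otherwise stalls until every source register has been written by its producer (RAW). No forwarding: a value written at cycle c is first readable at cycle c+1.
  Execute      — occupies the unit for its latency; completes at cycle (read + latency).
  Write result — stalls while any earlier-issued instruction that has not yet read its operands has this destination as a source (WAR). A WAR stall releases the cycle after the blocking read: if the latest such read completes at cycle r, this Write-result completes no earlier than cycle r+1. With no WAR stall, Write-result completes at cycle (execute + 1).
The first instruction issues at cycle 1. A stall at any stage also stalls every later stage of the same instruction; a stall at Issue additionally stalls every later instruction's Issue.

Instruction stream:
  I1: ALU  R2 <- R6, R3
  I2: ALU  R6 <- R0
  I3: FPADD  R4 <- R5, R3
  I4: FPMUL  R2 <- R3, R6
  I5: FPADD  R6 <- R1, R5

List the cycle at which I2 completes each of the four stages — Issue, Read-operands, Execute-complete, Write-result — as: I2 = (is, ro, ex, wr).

cycle 1: I1→ALU
cycle 2: I1 RO
cycle 3: I1 EX
cycle 4: I1 WR R2
cycle 5: I2→ALU
cycle 6: I2 RO, I3→FPADD
cycle 7: I2 EX, I3 RO, I4→FPMUL
cycle 8: I2 WR R6
cycle 9: I4 RO
cycle 10: I3 EX
cycle 11: I3 WR R4
cycle 12: I5→FPADD
cycle 13: I5 RO
cycle 14: I4 EX
cycle 15: I4 WR R2
cycle 16: I5 EX
cycle 17: I5 WR R6

I2 = (5, 6, 7, 8)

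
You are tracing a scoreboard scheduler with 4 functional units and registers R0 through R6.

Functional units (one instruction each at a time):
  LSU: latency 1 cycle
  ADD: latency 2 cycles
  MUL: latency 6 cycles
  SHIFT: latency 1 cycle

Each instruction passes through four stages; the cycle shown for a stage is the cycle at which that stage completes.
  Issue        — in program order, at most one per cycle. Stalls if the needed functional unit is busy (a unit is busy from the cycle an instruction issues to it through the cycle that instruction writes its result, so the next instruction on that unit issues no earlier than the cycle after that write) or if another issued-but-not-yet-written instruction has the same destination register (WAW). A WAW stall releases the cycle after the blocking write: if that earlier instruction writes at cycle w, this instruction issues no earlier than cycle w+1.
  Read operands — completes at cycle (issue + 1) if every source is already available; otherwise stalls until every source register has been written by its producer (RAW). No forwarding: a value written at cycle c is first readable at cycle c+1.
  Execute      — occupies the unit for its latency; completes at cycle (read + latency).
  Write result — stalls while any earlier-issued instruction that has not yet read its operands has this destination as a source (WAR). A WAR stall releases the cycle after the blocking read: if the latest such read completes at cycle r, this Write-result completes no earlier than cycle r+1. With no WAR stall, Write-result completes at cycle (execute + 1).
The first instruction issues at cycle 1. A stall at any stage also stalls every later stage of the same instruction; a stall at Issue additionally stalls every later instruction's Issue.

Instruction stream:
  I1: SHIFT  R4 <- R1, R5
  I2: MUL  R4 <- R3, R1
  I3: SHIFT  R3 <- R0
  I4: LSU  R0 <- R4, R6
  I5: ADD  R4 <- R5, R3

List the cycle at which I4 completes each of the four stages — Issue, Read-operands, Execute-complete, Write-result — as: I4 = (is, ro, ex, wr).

I4 = (7, 14, 15, 16)

c1: issue I1 (SHIFT)
c2: I1 read-ops
c3: I1 finished on SHIFT
c4: I1→R4
c5: issue I2 (MUL)
c6: I2 read-ops · issue I3 (SHIFT)
c7: I3 read-ops · issue I4 (LSU)
c8: I3 finished on SHIFT
c9: I3→R3
c12: I2 finished on MUL
c13: I2→R4
c14: I4 read-ops · issue I5 (ADD)
c15: I4 finished on LSU · I5 read-ops
c16: I4→R0
c17: I5 finished on ADD
c18: I5→R4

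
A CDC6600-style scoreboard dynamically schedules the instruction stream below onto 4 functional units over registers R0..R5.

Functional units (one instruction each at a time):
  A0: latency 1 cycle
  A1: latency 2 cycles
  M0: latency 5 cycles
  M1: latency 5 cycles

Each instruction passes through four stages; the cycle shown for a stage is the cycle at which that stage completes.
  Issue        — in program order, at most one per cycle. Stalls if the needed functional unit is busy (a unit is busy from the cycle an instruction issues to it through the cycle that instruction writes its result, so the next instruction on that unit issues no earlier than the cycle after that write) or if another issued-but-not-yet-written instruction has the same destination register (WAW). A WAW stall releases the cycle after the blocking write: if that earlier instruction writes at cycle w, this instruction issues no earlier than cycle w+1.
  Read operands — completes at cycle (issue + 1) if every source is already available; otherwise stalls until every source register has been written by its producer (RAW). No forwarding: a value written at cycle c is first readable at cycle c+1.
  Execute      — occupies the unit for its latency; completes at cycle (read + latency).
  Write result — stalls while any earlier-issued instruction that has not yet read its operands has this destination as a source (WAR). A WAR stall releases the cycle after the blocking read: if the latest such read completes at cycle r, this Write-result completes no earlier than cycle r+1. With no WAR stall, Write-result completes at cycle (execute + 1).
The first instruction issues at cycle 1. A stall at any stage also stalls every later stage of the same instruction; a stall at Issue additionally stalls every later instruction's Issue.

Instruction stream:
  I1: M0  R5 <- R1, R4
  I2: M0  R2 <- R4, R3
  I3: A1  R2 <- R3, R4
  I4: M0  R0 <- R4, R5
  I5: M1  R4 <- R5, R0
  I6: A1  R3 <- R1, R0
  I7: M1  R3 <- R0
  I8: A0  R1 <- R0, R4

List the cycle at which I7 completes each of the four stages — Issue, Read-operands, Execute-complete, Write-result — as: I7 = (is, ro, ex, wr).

I7 = (33, 34, 39, 40)

c1: I1 dispatched to M0
c2: I1 operands ready
c7: I1 complete
c8: R5←I1
c9: I2 dispatched to M0
c10: I2 operands ready
c15: I2 complete
c16: R2←I2
c17: I3 dispatched to A1
c18: I3 operands ready | I4 dispatched to M0
c19: I4 operands ready | I5 dispatched to M1
c20: I3 complete
c21: R2←I3
c22: I6 dispatched to A1
c24: I4 complete
c25: R0←I4
c26: I5 operands ready | I6 operands ready
c28: I6 complete
c29: R3←I6
c31: I5 complete
c32: R4←I5
c33: I7 dispatched to M1
c34: I7 operands ready | I8 dispatched to A0
c35: I8 operands ready
c36: I8 complete
c37: R1←I8
c39: I7 complete
c40: R3←I7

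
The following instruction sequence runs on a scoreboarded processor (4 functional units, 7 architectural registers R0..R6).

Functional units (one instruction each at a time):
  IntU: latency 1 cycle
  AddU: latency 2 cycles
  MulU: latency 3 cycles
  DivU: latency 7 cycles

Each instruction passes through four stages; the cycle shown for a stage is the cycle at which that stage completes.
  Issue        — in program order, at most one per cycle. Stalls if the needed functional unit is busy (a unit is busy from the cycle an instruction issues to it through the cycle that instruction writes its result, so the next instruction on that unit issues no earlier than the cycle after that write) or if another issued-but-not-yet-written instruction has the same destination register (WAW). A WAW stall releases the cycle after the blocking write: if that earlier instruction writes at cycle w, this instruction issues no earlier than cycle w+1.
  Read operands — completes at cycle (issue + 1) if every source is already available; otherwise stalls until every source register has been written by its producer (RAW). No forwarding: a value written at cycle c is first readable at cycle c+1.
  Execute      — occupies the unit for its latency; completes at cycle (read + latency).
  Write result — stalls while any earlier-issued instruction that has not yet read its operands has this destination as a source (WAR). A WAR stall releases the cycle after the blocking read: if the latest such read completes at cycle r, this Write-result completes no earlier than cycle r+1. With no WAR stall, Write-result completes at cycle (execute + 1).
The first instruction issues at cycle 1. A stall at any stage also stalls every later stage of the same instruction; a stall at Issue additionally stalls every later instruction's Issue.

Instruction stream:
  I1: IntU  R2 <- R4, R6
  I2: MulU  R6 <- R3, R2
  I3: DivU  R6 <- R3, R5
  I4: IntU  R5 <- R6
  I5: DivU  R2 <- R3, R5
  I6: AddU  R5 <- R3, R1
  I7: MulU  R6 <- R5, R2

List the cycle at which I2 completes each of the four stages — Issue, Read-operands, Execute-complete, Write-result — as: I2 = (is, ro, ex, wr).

I1  is:1  ro:2  ex:3  wr:4
I2  is:2  ro:5  ex:8  wr:9  — RAW R2: wait I1 write@4
I3  is:10  ro:11  ex:18  wr:19  — WAW R6: wait I2 write@9
I4  is:11  ro:20  ex:21  wr:22  — RAW R6: wait I3 write@19
I5  is:20  ro:23  ex:30  wr:31  — struct: DivU busy until I3 writes@19, RAW R5: wait I4 write@22
I6  is:23  ro:24  ex:26  wr:27  — WAW R5: wait I4 write@22
I7  is:24  ro:32  ex:35  wr:36  — RAW R2: wait I5 write@31

I2 = (2, 5, 8, 9)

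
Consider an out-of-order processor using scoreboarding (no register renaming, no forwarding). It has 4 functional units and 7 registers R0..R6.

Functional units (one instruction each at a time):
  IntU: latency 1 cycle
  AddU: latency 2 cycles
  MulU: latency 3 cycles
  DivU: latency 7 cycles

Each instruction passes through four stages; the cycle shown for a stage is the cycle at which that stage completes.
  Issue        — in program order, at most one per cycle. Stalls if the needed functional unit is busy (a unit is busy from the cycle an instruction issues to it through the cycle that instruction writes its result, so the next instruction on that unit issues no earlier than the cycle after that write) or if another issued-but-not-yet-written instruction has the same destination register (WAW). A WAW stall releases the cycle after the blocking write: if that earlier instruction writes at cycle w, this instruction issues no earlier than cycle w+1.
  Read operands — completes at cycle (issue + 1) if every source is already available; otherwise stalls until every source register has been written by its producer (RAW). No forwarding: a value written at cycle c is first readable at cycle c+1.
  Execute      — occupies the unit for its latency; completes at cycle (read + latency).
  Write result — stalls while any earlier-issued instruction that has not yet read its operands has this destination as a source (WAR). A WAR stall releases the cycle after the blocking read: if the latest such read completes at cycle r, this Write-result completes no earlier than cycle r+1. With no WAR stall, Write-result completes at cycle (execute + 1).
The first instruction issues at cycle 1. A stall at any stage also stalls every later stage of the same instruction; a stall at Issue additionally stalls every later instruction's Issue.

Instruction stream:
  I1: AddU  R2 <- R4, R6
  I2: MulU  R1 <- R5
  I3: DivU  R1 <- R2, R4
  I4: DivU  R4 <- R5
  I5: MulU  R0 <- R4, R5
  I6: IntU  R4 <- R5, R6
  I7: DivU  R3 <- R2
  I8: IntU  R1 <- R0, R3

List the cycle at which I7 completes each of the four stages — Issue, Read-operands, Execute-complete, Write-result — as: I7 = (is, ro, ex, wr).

I1 -> (1, 2, 4, 5)
I2 -> (2, 3, 6, 7)
I3 -> (8, 9, 16, 17)  // WAW R1: wait I2 write@7
I4 -> (18, 19, 26, 27)  // struct: DivU busy until I3 writes@17
I5 -> (19, 28, 31, 32)  // RAW R4: wait I4 write@27
I6 -> (28, 29, 30, 31)  // WAW R4: wait I4 write@27
I7 -> (29, 30, 37, 38)
I8 -> (32, 39, 40, 41)  // struct: IntU busy until I6 writes@31, RAW R3: wait I7 write@38

I7 = (29, 30, 37, 38)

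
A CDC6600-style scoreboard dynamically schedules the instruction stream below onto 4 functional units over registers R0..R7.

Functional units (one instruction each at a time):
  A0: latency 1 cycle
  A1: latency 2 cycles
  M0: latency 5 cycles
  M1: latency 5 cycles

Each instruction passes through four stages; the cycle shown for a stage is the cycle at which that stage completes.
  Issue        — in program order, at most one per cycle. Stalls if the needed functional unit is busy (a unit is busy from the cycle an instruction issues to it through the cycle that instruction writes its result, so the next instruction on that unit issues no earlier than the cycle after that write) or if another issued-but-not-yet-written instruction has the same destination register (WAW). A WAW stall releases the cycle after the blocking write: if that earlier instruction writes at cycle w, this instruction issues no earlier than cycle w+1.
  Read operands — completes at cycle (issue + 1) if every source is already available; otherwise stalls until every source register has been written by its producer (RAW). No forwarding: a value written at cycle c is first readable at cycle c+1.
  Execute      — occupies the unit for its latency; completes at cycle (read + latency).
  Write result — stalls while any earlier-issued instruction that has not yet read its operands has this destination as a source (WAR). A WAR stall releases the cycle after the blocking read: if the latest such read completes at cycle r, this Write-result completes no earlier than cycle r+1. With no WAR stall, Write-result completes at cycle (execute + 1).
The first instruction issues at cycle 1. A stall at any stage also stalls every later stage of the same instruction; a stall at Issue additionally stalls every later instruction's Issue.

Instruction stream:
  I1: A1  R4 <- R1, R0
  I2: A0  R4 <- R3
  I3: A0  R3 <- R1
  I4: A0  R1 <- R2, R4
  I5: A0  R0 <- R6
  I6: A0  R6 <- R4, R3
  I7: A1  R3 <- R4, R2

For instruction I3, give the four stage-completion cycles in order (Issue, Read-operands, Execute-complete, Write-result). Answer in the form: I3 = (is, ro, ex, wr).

I3 = (10, 11, 12, 13)

[1] I1 dispatched to A1
[2] I1 operands ready
[4] I1 complete
[5] R4←I1
[6] I2 dispatched to A0
[7] I2 operands ready
[8] I2 complete
[9] R4←I2
[10] I3 dispatched to A0
[11] I3 operands ready
[12] I3 complete
[13] R3←I3
[14] I4 dispatched to A0
[15] I4 operands ready
[16] I4 complete
[17] R1←I4
[18] I5 dispatched to A0
[19] I5 operands ready
[20] I5 complete
[21] R0←I5
[22] I6 dispatched to A0
[23] I6 operands ready, I7 dispatched to A1
[24] I6 complete, I7 operands ready
[25] R6←I6
[26] I7 complete
[27] R3←I7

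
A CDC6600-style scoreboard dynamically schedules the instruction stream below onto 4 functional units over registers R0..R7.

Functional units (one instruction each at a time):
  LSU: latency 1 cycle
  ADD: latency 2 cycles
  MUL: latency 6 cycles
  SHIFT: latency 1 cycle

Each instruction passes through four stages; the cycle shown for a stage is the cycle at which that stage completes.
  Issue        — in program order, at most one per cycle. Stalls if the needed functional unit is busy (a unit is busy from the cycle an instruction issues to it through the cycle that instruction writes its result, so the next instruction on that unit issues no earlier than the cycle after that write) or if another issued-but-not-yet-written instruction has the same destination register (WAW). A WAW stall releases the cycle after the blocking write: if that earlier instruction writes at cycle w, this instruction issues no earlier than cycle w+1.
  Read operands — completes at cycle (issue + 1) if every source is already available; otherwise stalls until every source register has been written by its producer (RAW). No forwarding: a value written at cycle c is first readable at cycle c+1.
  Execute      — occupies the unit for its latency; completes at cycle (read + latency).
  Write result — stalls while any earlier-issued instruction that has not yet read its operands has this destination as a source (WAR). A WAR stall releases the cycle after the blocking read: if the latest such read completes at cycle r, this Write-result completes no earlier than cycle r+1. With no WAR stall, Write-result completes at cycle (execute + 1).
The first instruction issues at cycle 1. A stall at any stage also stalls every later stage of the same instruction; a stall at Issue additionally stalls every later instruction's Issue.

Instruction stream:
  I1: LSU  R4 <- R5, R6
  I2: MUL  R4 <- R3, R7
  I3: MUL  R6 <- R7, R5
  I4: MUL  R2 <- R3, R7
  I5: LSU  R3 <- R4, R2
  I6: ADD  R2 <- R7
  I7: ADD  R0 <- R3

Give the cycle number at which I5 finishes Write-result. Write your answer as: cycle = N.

cycle 1: I1 issues→LSU
cycle 2: I1 reads
cycle 3: I1 exec-done
cycle 4: I1 writes R4
cycle 5: I2 issues→MUL
cycle 6: I2 reads
cycle 12: I2 exec-done
cycle 13: I2 writes R4
cycle 14: I3 issues→MUL
cycle 15: I3 reads
cycle 21: I3 exec-done
cycle 22: I3 writes R6
cycle 23: I4 issues→MUL
cycle 24: I4 reads · I5 issues→LSU
cycle 30: I4 exec-done
cycle 31: I4 writes R2
cycle 32: I5 reads · I6 issues→ADD
cycle 33: I5 exec-done · I6 reads
cycle 34: I5 writes R3
cycle 35: I6 exec-done
cycle 36: I6 writes R2
cycle 37: I7 issues→ADD
cycle 38: I7 reads
cycle 40: I7 exec-done
cycle 41: I7 writes R0

cycle = 34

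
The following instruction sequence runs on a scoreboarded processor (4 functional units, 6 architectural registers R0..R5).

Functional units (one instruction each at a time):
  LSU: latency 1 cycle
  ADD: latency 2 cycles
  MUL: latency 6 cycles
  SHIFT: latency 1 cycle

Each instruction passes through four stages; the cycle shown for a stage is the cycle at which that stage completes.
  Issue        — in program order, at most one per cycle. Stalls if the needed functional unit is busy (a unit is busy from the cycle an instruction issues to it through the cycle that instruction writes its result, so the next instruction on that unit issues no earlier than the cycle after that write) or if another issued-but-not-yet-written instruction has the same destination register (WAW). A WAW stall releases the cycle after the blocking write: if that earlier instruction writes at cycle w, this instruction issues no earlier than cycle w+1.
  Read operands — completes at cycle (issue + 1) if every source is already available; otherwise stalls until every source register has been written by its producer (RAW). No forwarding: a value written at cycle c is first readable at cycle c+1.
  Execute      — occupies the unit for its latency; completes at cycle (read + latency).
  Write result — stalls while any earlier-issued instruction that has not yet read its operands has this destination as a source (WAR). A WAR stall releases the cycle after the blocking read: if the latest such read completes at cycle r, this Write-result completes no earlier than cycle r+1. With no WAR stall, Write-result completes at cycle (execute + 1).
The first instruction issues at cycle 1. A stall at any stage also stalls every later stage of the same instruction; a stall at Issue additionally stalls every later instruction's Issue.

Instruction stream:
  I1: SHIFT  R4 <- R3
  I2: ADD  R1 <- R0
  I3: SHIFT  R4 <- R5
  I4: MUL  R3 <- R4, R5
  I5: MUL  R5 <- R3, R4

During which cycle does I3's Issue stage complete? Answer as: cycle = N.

t=1  issue I1 (SHIFT)
t=2  I1 read-ops | issue I2 (ADD)
t=3  I1 finished on SHIFT | I2 read-ops
t=4  I1→R4
t=5  I2 finished on ADD | issue I3 (SHIFT)
t=6  I2→R1 | I3 read-ops | issue I4 (MUL)
t=7  I3 finished on SHIFT
t=8  I3→R4
t=9  I4 read-ops
t=15  I4 finished on MUL
t=16  I4→R3
t=17  issue I5 (MUL)
t=18  I5 read-ops
t=24  I5 finished on MUL
t=25  I5→R5

cycle = 5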